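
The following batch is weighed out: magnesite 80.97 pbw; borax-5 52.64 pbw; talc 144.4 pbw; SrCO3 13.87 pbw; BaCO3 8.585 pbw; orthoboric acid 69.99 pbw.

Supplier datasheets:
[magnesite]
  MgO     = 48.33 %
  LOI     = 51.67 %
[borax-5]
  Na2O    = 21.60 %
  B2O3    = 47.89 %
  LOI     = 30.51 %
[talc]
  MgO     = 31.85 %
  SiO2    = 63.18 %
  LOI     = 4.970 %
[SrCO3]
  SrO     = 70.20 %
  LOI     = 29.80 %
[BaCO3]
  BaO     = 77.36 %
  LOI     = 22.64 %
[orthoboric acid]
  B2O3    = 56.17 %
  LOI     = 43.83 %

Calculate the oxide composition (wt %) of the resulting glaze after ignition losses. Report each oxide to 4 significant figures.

In-progress results appear, rounded to four significant digits, as written — all internal work carries exact precision from first step to last. Exactly one rounding goes into every reported figure; all derived quantities (the totals, ignition loss, six oxide percentages, glass mass, the yield) are re-derived at exact precision from the batch weights for 268.6 pbw of glass, as quoted within problem or answer.
Per-oxide mass from batch:
  Na2O: 52.64·0.2160 = 11.37 pbw
  BaO: 8.585·0.7736 = 6.641 pbw
  MgO: 80.97·0.4833 + 144.4·0.3185 = 85.12 pbw
  SrO: 13.87·0.7020 = 9.737 pbw
  B2O3: 52.64·0.4789 + 69.99·0.5617 = 64.52 pbw
  SiO2: 144.4·0.6318 = 91.23 pbw
LOI: 80.97·0.5167 + 52.64·0.3051 + 144.4·0.04970 + 13.87·0.2980 + 8.585·0.2264 + 69.99·0.4383 = 101.8 pbw
The glass mass, total less LOI, = 370.5 − 101.8 = 268.6 pbw (= Σ oxide masses)
wt %: oxide over glass, times 100

Glass mass = 268.6 pbw (batch 370.5 − LOI 101.8).
Composition: Na2O 4.233%, BaO 2.472%, MgO 31.69%, SrO 3.625%, B2O3 24.02%, SiO2 33.96%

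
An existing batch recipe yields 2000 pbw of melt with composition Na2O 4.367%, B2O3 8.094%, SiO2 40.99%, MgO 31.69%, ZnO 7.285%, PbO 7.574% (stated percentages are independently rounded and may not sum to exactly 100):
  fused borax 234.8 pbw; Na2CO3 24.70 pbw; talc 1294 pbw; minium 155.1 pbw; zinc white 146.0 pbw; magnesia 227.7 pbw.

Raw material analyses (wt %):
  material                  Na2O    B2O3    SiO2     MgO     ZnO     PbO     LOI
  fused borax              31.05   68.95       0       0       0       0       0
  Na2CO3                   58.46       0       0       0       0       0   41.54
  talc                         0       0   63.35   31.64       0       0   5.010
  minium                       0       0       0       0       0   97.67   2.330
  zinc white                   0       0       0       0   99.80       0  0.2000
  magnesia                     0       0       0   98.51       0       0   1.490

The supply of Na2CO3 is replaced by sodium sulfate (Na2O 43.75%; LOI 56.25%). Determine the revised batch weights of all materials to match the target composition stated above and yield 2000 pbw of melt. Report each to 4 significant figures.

Revised batch per 2000 pbw melt:
  fused borax: 234.8 pbw
  sodium sulfate: 33.01 pbw
  talc: 1294 pbw
  minium: 155.1 pbw
  zinc white: 146.0 pbw
  magnesia: 227.7 pbw
Total batch = 2091 pbw; LOI loss = 90.70 pbw

Intermediates are displayed, rounded to 4 significant digits, within the worked lines. Every computation carries full float precision through the solve — a single rounding yields each reported number. The derived quantities (ignition loss, six oxide percentages, net glass mass, totals, the yield) are rebuilt in full precision using the weight values at 2000 pbw of glass as written in problem or answer.
The oxide mass targets at 2000 pbw melt:
  Na2O: 4.367% × 2000 = 87.34 pbw
  B2O3: 8.094% × 2000 = 161.9 pbw
  SiO2: 40.99% × 2000 = 819.8 pbw
  MgO: 31.69% × 2000 = 633.8 pbw
  ZnO: 7.285% × 2000 = 145.7 pbw
  PbO: 7.574% × 2000 = 151.5 pbw
Balance tally, oxide-wise, with the batch weights as given, under the basis named above (sum by sum, the targets are met up to rounding of the answer):
  Na2O: 234.8·0.3105 + 33.01·0.4375 = 87.35 pbw (target 87.34 pbw)
  B2O3: 234.8·0.6895 = 161.9 pbw (target 161.9 pbw)
  SiO2: 1294·0.6335 = 819.7 pbw (target 819.8 pbw)
  MgO: 1294·0.3164 + 227.7·0.9851 = 633.7 pbw (target 633.8 pbw)
  ZnO: 146.0·0.9980 = 145.7 pbw (target 145.7 pbw)
  PbO: 155.1·0.9767 = 151.5 pbw (target 151.5 pbw)
Glass-mass closure: whole batch net of LOI = 2000 pbw (per-oxide target masses sum to 2000 pbw; the stated basis being 2000 pbw — any gap is answer rounding).
Batch grand total — Σ batch = 2091 pbw; LOI removed, Σ of batch·LOI: 90.70 pbw; as yield: glass ÷ batch → 95.66%.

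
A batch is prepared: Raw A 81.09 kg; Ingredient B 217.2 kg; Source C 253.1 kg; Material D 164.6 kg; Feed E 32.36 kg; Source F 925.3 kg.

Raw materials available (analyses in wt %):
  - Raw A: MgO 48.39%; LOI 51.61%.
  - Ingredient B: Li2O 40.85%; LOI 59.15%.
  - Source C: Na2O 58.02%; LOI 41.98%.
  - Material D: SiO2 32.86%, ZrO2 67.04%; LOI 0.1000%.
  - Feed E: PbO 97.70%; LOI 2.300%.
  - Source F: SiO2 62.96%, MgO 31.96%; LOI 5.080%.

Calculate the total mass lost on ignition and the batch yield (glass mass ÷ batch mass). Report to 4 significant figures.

LOI loss = 324.5 kg; glass = 1349 kg; yield = 80.61%

Working values appear, with 4-significant-figure rounding, in the working. The whole derivation maintains full precision through the solve; a single rounding produces every reported number. The derived quantities are rebuilt in full float precision (the yield, glass mass, ignition loss, six oxide percentages, the totals) using the weight values on 1349 kg of glass as they appear in the question or the answer.
Loss on ignition, line by line:
  Raw A: 81.09 × 0.5161 = 41.85 kg
  Ingredient B: 217.2 × 0.5915 = 128.5 kg
  Source C: 253.1 × 0.4198 = 106.3 kg
  Material D: 164.6 × 0.001000 = 0.1646 kg
  Feed E: 32.36 × 0.02300 = 0.7443 kg
  Source F: 925.3 × 0.05080 = 47.01 kg
Total LOI = 324.5 kg
Glass = batch − LOI = 1674 − 324.5 = 1349 kg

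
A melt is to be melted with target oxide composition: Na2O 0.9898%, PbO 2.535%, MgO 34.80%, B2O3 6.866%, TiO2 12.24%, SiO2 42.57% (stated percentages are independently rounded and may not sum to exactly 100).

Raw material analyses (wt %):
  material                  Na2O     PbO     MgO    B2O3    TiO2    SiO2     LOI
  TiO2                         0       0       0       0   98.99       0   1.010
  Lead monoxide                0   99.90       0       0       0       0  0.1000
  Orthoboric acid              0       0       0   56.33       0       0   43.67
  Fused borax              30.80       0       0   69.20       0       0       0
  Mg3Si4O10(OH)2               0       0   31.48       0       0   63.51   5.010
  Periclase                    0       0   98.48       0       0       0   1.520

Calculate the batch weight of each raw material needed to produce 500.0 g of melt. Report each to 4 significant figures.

Batch per 500.0 g melt:
  TiO2: 61.82 g
  Lead monoxide: 12.69 g
  Orthoboric acid: 41.21 g
  Fused borax: 16.07 g
  Mg3Si4O10(OH)2: 335.1 g
  Periclase: 69.55 g
Total batch = 536.4 g; LOI loss = 36.48 g; yield = 93.20%

Mid-chain values appear, rounded to four significant digits, when written out — the working math holds exact precision in all steps — every reported result is rounded only once; the derived quantities are re-derived from the weighed amounts at 500.0 g of glass in exact precision (the yield, net glass mass, the totals, six oxide percentages, ignition loss), as quoted within the problem or answer text.
Per-oxide target masses for 500.0 g melt:
  Na2O: 0.9898% × 500.0 = 4.949 g
  PbO: 2.535% × 500.0 = 12.68 g
  MgO: 34.80% × 500.0 = 174.0 g
  B2O3: 6.866% × 500.0 = 34.33 g
  TiO2: 12.24% × 500.0 = 61.20 g
  SiO2: 42.57% × 500.0 = 212.8 g
Oxide-by-oxide audit from the weights as reported, under the basis named above (delivered sums recover each target up to rounding of the answer):
  Na2O: 16.07·0.3080 = 4.950 g (target 4.949 g)
  PbO: 12.69·0.9990 = 12.68 g (target 12.68 g)
  MgO: 335.1·0.3148 + 69.55·0.9848 = 174.0 g (target 174.0 g)
  B2O3: 41.21·0.5633 + 16.07·0.6920 = 34.33 g (target 34.33 g)
  TiO2: 61.82·0.9899 = 61.20 g (target 61.20 g)
  SiO2: 335.1·0.6351 = 212.8 g (target 212.8 g)
Glass-mass sanity pass: total charge less LOI = 500.0 g (the targets, summed, come to 500.0 g; with the basis standing at 500.0 g — gaps are rounding artifacts).
Total batch = Σ batch = 536.4 g; LOI removed, Σ of batch·LOI: 36.48 g; glass ÷ batch gives a yield of 93.20%.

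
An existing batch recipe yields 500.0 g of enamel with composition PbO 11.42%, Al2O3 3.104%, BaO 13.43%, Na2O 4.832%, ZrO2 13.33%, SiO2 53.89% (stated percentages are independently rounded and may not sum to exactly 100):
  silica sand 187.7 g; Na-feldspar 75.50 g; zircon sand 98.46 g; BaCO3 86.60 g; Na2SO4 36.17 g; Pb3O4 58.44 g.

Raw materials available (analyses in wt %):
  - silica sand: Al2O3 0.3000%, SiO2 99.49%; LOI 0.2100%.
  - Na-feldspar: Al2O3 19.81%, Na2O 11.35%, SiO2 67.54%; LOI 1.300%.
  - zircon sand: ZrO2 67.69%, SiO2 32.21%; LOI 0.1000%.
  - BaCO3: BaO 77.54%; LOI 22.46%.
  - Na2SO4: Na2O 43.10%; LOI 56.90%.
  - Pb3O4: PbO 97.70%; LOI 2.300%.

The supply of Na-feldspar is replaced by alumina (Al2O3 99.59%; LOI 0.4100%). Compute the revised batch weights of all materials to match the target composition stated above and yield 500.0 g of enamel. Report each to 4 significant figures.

Revised batch per 500.0 g enamel:
  silica sand: 239.0 g
  alumina: 14.86 g
  zircon sand: 98.46 g
  BaCO3: 86.60 g
  Na2SO4: 56.06 g
  Pb3O4: 58.44 g
Total batch = 553.4 g; LOI loss = 53.35 g

All arithmetic carries full precision in all steps. In-progress results are shown with 4-significant-digit rounding in the working; each reported value is rounded only once — the derived quantities are carried in exact precision (six oxide percentages, LOI, the totals, glass mass, the yield) using the weight values at 500.0 g of glass, as quoted within either problem or answer.
Target masses of each oxide per 500.0 g enamel:
  PbO: 11.42% × 500.0 = 57.10 g
  Al2O3: 3.104% × 500.0 = 15.52 g
  BaO: 13.43% × 500.0 = 67.15 g
  Na2O: 4.832% × 500.0 = 24.16 g
  ZrO2: 13.33% × 500.0 = 66.65 g
  SiO2: 53.89% × 500.0 = 269.4 g
Oxide-by-oxide audit using the reported weights, per the basis as stated (oxide sums agree with the targets modulo rounding of the values):
  PbO: 58.44·0.9770 = 57.10 g (target 57.10 g)
  Al2O3: 239.0·0.003000 + 14.86·0.9959 = 15.52 g (target 15.52 g)
  BaO: 86.60·0.7754 = 67.15 g (target 67.15 g)
  Na2O: 56.06·0.4310 = 24.16 g (target 24.16 g)
  ZrO2: 98.46·0.6769 = 66.65 g (target 66.65 g)
  SiO2: 239.0·0.9949 + 98.46·0.3221 = 269.5 g (target 269.4 g)
Consistency of the glass mass: Σ batch − LOI loss = 500.1 g (oxide target masses add up to 500.0 g; basis as stated: 500.0 g — differing by rounding only).
Summing the batch: Σ batch = 553.4 g; the LOI term Σ batch·LOI equals 53.35 g; the yield ratio, glass ÷ batch: 90.36%.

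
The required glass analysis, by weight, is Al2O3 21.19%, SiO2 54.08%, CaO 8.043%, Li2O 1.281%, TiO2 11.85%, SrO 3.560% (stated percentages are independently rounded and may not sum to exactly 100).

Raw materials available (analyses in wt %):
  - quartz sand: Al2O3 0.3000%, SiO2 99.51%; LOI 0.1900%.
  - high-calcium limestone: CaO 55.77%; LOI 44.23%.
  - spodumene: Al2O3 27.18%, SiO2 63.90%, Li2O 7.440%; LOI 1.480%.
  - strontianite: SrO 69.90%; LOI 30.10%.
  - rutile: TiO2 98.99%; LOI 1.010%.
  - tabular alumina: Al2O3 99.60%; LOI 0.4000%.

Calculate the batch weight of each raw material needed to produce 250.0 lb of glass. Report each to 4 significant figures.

Mid-chain values are printed rounded off to 4 significant figures when written out — all internal work keeps full float precision in all steps. Every reported figure receives exactly one rounding; the derived quantities, including totals, six oxide percentages, the yield, net glass mass, LOI, are re-derived from the batch weights for 250.0 lb of glass in exact precision as written in question or answer.
Target oxide masses per 250.0 lb glass:
  Al2O3: 21.19% × 250.0 = 52.98 lb
  SiO2: 54.08% × 250.0 = 135.2 lb
  CaO: 8.043% × 250.0 = 20.11 lb
  Li2O: 1.281% × 250.0 = 3.202 lb
  TiO2: 11.85% × 250.0 = 29.62 lb
  SrO: 3.560% × 250.0 = 8.900 lb
Oxide-by-oxide audit applying the batch weights above, relative to the basis at hand (every target is met by its sum once rounding is allowed for):
  Al2O3: 108.2·0.003000 + 43.04·0.2718 + 41.12·0.9960 = 52.98 lb (target 52.98 lb)
  SiO2: 108.2·0.9951 + 43.04·0.6390 = 135.2 lb (target 135.2 lb)
  CaO: 36.05·0.5577 = 20.11 lb (target 20.11 lb)
  Li2O: 43.04·0.07440 = 3.202 lb (target 3.202 lb)
  TiO2: 29.93·0.9899 = 29.63 lb (target 29.62 lb)
  SrO: 12.73·0.6990 = 8.898 lb (target 8.900 lb)
Glass-mass bookkeeping: whole batch net of LOI = 250.0 lb (the targets, summed, come to 250.0 lb; against the stated basis, 250.0 lb — rounding explains the deltas).
Adding the batch up: Σ batch = 271.1 lb; LOI loss = Σ batch·LOI = 21.09 lb; as yield: glass ÷ batch → 92.22%.

Batch per 250.0 lb glass:
  quartz sand: 108.2 lb
  high-calcium limestone: 36.05 lb
  spodumene: 43.04 lb
  strontianite: 12.73 lb
  rutile: 29.93 lb
  tabular alumina: 41.12 lb
Total batch = 271.1 lb; LOI loss = 21.09 lb; yield = 92.22%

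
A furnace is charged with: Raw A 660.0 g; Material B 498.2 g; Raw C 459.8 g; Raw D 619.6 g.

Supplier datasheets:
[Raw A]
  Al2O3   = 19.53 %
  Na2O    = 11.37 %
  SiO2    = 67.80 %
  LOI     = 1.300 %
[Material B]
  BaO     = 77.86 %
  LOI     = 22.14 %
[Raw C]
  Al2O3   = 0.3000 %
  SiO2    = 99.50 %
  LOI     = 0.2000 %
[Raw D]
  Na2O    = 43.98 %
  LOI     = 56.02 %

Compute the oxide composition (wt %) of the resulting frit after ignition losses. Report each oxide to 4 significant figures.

Glass mass = 1771 g (batch 2238 − LOI 466.9).
Composition: Al2O3 7.357%, Na2O 19.63%, BaO 21.91%, SiO2 51.11%

In-progress results are displayed (rounded to four significant figures) in the working; all arithmetic maintains exact precision from start to finish. Each reported value is rounded exactly once — all derived quantities (yield, totals, ignition loss, four oxide percentages, net glass mass) are computed using the weight values at 1771 g of glass in exact precision precisely as stated by either problem or answer.
Per-oxide mass from batch:
  Al2O3: 660.0·0.1953 + 459.8·0.003000 = 130.3 g
  Na2O: 660.0·0.1137 + 619.6·0.4398 = 347.5 g
  BaO: 498.2·0.7786 = 387.9 g
  SiO2: 660.0·0.6780 + 459.8·0.9950 = 905.0 g
LOI: 660.0·0.01300 + 498.2·0.2214 + 459.8·0.002000 + 619.6·0.5602 = 466.9 g
Glass = total batch minus LOI = 2238 − 466.9 = 1771 g (= the summed oxide contributions)
percent share: oxide ÷ glass, ×100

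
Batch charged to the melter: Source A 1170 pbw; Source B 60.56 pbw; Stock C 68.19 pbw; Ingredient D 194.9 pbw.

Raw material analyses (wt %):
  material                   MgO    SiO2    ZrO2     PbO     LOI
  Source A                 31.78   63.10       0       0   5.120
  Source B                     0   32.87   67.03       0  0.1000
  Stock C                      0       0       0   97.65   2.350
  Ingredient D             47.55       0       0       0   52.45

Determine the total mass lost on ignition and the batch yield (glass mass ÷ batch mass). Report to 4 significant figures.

LOI loss = 163.8 pbw; glass = 1330 pbw; yield = 89.03%

The working math runs at exact precision from start to finish; working values are printed (rounded to 4 significant digits) between the steps; every reported figure undergoes a single rounding. All derived quantities (yield, glass mass, the totals, ignition loss, the four compositions) are computed using the weight values per 1330 pbw of glass in full float precision as quoted within either problem or answer.
Material-by-material LOI:
  Source A: 1170 × 0.05120 = 59.90 pbw
  Source B: 60.56 × 0.001000 = 0.06056 pbw
  Stock C: 68.19 × 0.02350 = 1.602 pbw
  Ingredient D: 194.9 × 0.5245 = 102.2 pbw
Total LOI = 163.8 pbw
Glass = batch − LOI = 1494 − 163.8 = 1330 pbw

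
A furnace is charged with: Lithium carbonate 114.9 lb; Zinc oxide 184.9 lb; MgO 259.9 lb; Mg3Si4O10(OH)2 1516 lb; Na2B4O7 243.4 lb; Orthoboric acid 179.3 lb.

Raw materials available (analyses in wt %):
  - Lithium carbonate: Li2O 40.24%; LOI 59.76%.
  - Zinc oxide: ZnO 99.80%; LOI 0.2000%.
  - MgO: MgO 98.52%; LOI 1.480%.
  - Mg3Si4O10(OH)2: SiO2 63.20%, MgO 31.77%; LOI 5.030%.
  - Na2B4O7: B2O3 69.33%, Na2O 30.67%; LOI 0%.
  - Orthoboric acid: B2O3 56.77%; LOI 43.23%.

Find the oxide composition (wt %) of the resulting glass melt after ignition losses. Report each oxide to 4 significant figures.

Glass mass = 2272 lb (batch 2498 − LOI 226.6).
Composition: B2O3 11.91%, SiO2 42.18%, Li2O 2.035%, MgO 32.47%, Na2O 3.286%, ZnO 8.123%

Full precision is held in every operation; mid-chain values are shown, rounded to four significant digits, at each printed step — a single rounding finalizes every reported result — derived quantities (glass mass, six oxide percentages, totals, ignition loss, yield) are re-derived starting from the weights on 2272 lb of glass in exact precision, as they appear in the problem or answer text.
Oxide-by-oxide delivered mass:
  B2O3: 243.4·0.6933 + 179.3·0.5677 = 270.5 lb
  SiO2: 1516·0.6320 = 958.1 lb
  Li2O: 114.9·0.4024 = 46.24 lb
  MgO: 259.9·0.9852 + 1516·0.3177 = 737.7 lb
  Na2O: 243.4·0.3067 = 74.65 lb
  ZnO: 184.9·0.9980 = 184.5 lb
LOI: 114.9·0.5976 + 184.9·0.002000 + 259.9·0.01480 + 1516·0.05030 + 179.3·0.4323 = 226.6 lb
Resulting glass, batch − LOI: 2498 − 226.6 = 2272 lb (matching Σ of the oxides)
wt %: oxide over glass, times 100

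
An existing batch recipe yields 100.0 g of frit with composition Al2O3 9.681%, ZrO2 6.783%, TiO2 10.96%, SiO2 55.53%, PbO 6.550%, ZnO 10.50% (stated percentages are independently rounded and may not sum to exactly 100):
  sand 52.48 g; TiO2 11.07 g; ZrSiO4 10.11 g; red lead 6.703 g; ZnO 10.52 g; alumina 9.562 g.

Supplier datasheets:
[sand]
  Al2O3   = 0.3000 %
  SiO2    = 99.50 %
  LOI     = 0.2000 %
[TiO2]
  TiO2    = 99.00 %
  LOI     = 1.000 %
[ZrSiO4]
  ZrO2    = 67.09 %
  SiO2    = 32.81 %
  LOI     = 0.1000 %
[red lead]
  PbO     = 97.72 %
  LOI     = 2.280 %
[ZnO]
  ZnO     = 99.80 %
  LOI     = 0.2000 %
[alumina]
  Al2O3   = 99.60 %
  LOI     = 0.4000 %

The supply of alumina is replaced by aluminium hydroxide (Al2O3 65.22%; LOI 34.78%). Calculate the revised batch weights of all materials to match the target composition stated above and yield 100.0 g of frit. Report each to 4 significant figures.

Revised batch per 100.0 g frit:
  sand: 52.48 g
  TiO2: 11.07 g
  ZrSiO4: 10.11 g
  red lead: 6.703 g
  ZnO: 10.52 g
  aluminium hydroxide: 14.60 g
Total batch = 105.5 g; LOI loss = 5.478 g

The whole derivation holds full float precision from first step to last. Working values are shown, with 4-significant-figure rounding, when written out; a single rounding finalizes every reported value. The derived quantities are rebuilt from the batch weights on 100.0 g of glass in exact precision (six oxide percentages, the totals, yield, ignition loss, glass mass), exactly as printed in the question or the answer.
Per-oxide target masses for 100.0 g frit:
  Al2O3: 9.681% × 100.0 = 9.681 g
  ZrO2: 6.783% × 100.0 = 6.783 g
  TiO2: 10.96% × 100.0 = 10.96 g
  SiO2: 55.53% × 100.0 = 55.53 g
  PbO: 6.550% × 100.0 = 6.550 g
  ZnO: 10.50% × 100.0 = 10.50 g
Balance tally, oxide-wise, per the reported batch figures, per the basis as stated (target by target, the sums agree within answer rounding):
  Al2O3: 52.48·0.003000 + 14.60·0.6522 = 9.680 g (target 9.681 g)
  ZrO2: 10.11·0.6709 = 6.783 g (target 6.783 g)
  TiO2: 11.07·0.9900 = 10.96 g (target 10.96 g)
  SiO2: 52.48·0.9950 + 10.11·0.3281 = 55.53 g (target 55.53 g)
  PbO: 6.703·0.9772 = 6.550 g (target 6.550 g)
  ZnO: 10.52·0.9980 = 10.50 g (target 10.50 g)
Glass-mass sanity pass: the batch minus its LOI: 100.0 g (oxide target masses add up to 100.0 g; the stated basis being 100.0 g — differing by rounding only).
Summing the batch: Σ batch = 105.5 g; ignition loss, Σ(batch × LOI) = 5.478 g; yield = glass ÷ total batch = 94.81%.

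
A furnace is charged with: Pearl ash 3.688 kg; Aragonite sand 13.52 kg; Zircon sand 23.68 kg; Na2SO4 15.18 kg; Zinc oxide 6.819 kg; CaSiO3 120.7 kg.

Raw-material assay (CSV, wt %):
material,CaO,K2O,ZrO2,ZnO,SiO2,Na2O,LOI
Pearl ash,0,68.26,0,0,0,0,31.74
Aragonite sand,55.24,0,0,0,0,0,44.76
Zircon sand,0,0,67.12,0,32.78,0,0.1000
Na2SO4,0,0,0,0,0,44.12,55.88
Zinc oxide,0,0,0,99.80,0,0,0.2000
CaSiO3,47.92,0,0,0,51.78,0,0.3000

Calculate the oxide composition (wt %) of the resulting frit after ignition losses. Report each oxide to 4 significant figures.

Glass mass = 167.5 kg (batch 183.6 − LOI 16.10).
Composition: CaO 38.99%, K2O 1.503%, ZrO2 9.490%, ZnO 4.063%, SiO2 41.95%, Na2O 3.999%

Values along the way are shown, with 4-significant-digit rounding, on the page. Full precision is carried end to end — every reported value carries a single rounding — derived quantities, including the six compositions, the yield, totals, ignition loss, net glass mass, are rebuilt from the weighed amounts for 167.5 kg of glass at exact precision exactly as printed in either problem or answer.
Per-oxide mass from batch:
  CaO: 13.52·0.5524 + 120.7·0.4792 = 65.31 kg
  K2O: 3.688·0.6826 = 2.517 kg
  ZrO2: 23.68·0.6712 = 15.89 kg
  ZnO: 6.819·0.9980 = 6.805 kg
  SiO2: 23.68·0.3278 + 120.7·0.5178 = 70.26 kg
  Na2O: 15.18·0.4412 = 6.697 kg
LOI: 3.688·0.3174 + 13.52·0.4476 + 23.68·0.001000 + 15.18·0.5588 + 6.819·0.002000 + 120.7·0.003000 = 16.10 kg
Glass mass = batch − LOI = 183.6 − 16.10 = 167.5 kg (equal to the oxide-mass sum)
wt % = 100 × oxide mass / glass mass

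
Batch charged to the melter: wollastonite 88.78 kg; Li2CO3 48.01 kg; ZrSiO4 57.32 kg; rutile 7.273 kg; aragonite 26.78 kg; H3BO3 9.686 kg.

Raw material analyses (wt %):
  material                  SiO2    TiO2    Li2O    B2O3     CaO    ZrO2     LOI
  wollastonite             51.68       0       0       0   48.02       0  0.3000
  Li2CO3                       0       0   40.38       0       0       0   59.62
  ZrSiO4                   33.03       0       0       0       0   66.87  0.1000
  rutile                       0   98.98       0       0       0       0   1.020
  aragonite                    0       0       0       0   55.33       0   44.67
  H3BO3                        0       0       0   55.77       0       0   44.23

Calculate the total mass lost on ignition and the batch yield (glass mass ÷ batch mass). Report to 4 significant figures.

Working values appear, rounded to 4 significant digits, at each printed step; every computation runs at exact precision in every operation. Every reported figure takes exactly one rounding; derived quantities (ignition loss, six oxide percentages, glass mass, totals, the yield) are re-derived from the batch weights at 192.6 kg of glass at full precision as written in the problem or answer text.
Loss on ignition, line by line:
  wollastonite: 88.78 × 0.003000 = 0.2663 kg
  Li2CO3: 48.01 × 0.5962 = 28.62 kg
  ZrSiO4: 57.32 × 0.001000 = 0.05732 kg
  rutile: 7.273 × 0.01020 = 0.07418 kg
  aragonite: 26.78 × 0.4467 = 11.96 kg
  H3BO3: 9.686 × 0.4423 = 4.284 kg
Total LOI = 45.27 kg
Glass = batch − LOI = 237.8 − 45.27 = 192.6 kg

LOI loss = 45.27 kg; glass = 192.6 kg; yield = 80.97%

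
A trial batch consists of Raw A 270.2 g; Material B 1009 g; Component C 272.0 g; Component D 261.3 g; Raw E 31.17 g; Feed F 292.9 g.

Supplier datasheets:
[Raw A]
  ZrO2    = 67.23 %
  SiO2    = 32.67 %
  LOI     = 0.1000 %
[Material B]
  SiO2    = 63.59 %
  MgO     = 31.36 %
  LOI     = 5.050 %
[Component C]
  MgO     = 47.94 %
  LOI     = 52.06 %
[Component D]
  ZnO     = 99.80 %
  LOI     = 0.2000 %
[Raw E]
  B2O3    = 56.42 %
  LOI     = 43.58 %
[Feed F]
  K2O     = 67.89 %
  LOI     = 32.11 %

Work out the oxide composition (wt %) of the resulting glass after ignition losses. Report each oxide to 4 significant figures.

Glass mass = 1836 g (batch 2137 − LOI 301.0).
Composition: ZrO2 9.896%, ZnO 14.21%, SiO2 39.76%, B2O3 0.9581%, MgO 24.34%, K2O 10.83%

Mid-chain values are printed with 4-significant-figure rounding as written — the whole derivation carries full float precision through the solve; every reported result is rounded exactly once; all derived quantities (net glass mass, the totals, yield, six oxide percentages, LOI) are rebuilt at full float precision from the batch weights for 1836 g of glass, as quoted within either problem or answer.
Mass of each oxide from the mix:
  ZrO2: 270.2·0.6723 = 181.7 g
  ZnO: 261.3·0.9980 = 260.8 g
  SiO2: 270.2·0.3267 + 1009·0.6359 = 729.9 g
  B2O3: 31.17·0.5642 = 17.59 g
  MgO: 1009·0.3136 + 272.0·0.4794 = 446.8 g
  K2O: 292.9·0.6789 = 198.8 g
LOI: 270.2·0.001000 + 1009·0.05050 + 272.0·0.5206 + 261.3·0.002000 + 31.17·0.4358 + 292.9·0.3211 = 301.0 g
Resulting glass, batch − LOI: 2137 − 301.0 = 1836 g (= Σ oxide masses)
wt % = oxide mass / glass mass × 100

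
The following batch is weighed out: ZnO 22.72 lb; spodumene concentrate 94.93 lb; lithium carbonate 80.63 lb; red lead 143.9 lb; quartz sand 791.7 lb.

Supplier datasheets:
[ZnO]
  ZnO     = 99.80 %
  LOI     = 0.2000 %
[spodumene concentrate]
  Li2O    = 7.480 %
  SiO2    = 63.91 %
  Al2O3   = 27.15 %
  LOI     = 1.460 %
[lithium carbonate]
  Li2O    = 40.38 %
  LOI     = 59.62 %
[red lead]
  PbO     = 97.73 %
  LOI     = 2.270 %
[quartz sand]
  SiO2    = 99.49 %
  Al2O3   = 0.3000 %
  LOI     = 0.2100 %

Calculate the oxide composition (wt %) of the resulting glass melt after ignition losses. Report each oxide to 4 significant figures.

Glass mass = 1079 lb (batch 1134 − LOI 54.43).
Composition: Li2O 3.674%, SiO2 78.59%, Al2O3 2.608%, PbO 13.03%, ZnO 2.101%

All internal work keeps exact precision end to end; intermediates are printed rounded to four significant figures between the steps — each reported number is rounded just once — derived quantities are re-derived in exact precision (ignition loss, yield, net glass mass, the five compositions, the totals) from the weighed amounts at 1079 lb of glass, exactly as shown in question or answer.
Delivered oxide masses:
  Li2O: 94.93·0.07480 + 80.63·0.4038 = 39.66 lb
  SiO2: 94.93·0.6391 + 791.7·0.9949 = 848.3 lb
  Al2O3: 94.93·0.2715 + 791.7·0.003000 = 28.15 lb
  PbO: 143.9·0.9773 = 140.6 lb
  ZnO: 22.72·0.9980 = 22.67 lb
LOI: 22.72·0.002000 + 94.93·0.01460 + 80.63·0.5962 + 143.9·0.02270 + 791.7·0.002100 = 54.43 lb
batch − LOI leaves glass = 1134 − 54.43 = 1079 lb (= Σ oxide masses)
percent by weight: oxide/glass ×100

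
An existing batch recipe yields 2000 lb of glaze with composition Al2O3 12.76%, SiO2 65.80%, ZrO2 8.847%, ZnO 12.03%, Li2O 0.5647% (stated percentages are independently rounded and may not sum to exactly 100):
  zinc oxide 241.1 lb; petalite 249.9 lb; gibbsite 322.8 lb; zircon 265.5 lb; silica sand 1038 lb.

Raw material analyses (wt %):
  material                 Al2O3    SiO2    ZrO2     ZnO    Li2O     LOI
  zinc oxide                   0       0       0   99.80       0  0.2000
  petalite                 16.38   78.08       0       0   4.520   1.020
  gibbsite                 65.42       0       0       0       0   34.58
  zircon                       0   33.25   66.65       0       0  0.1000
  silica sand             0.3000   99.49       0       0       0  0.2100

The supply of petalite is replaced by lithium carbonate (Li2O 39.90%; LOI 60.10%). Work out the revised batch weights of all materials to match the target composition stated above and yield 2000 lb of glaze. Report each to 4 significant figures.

All internal work keeps full float precision at every stage. The intermediate values appear, rounded to four significant digits, across the worked steps; every reported number receives exactly one rounding; derived quantities are recomputed in exact precision (the five compositions, LOI, glass mass, the totals, yield) from the batch weights on 2000 lb of glass, as they appear in the problem or the answer.
The oxide mass targets at 2000 lb glaze:
  Al2O3: 12.76% × 2000 = 255.2 lb
  SiO2: 65.80% × 2000 = 1316 lb
  ZrO2: 8.847% × 2000 = 176.9 lb
  ZnO: 12.03% × 2000 = 240.6 lb
  Li2O: 0.5647% × 2000 = 11.29 lb
Oxide-by-oxide audit working from each reported weight, at the basis given (oxide sums agree with the targets within answer rounding):
  Al2O3: 384.4·0.6542 + 1234·0.003000 = 255.2 lb (target 255.2 lb)
  SiO2: 265.5·0.3325 + 1234·0.9949 = 1316 lb (target 1316 lb)
  ZrO2: 265.5·0.6665 = 177.0 lb (target 176.9 lb)
  ZnO: 241.1·0.9980 = 240.6 lb (target 240.6 lb)
  Li2O: 28.31·0.3990 = 11.30 lb (target 11.29 lb)
Auditing the glass mass value: batch total minus LOI = 2000 lb (targets for the oxides total 2000 lb; the stated basis being 2000 lb — gaps are rounding artifacts).
Total batch = Σ batch = 2153 lb; Σ batch·LOI gives LOI loss = 153.3 lb; the yield ratio, glass ÷ batch: 92.88%.

Revised batch per 2000 lb glaze:
  zinc oxide: 241.1 lb
  lithium carbonate: 28.31 lb
  gibbsite: 384.4 lb
  zircon: 265.5 lb
  silica sand: 1234 lb
Total batch = 2153 lb; LOI loss = 153.3 lb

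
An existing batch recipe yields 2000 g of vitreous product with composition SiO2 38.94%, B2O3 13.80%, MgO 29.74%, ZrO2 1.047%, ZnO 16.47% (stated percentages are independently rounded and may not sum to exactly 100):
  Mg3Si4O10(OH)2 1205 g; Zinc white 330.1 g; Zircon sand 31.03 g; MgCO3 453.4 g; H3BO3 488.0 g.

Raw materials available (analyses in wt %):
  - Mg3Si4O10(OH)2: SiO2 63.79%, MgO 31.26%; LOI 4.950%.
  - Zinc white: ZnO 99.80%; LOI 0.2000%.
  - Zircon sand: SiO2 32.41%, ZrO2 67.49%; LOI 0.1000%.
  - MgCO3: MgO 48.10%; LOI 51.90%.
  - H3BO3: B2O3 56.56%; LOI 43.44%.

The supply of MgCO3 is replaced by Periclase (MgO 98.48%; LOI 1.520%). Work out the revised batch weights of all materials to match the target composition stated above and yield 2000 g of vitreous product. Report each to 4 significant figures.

Revised batch per 2000 g vitreous product:
  Mg3Si4O10(OH)2: 1205 g
  Zinc white: 330.1 g
  Zircon sand: 31.03 g
  Periclase: 221.4 g
  H3BO3: 488.0 g
Total batch = 2276 g; LOI loss = 275.7 g

The intermediate values are printed rounded to four significant figures in the printout. Full float precision is maintained at all times — every reported figure takes a single rounding. All derived quantities, which include the five compositions, yield, ignition loss, net glass mass, totals, are recomputed at full float precision, exactly as shown in the question or the answer, from the weighed amounts per 2000 g of glass.
Per-oxide target masses for 2000 g vitreous product:
  SiO2: 38.94% × 2000 = 778.8 g
  B2O3: 13.80% × 2000 = 276.0 g
  MgO: 29.74% × 2000 = 594.8 g
  ZrO2: 1.047% × 2000 = 20.94 g
  ZnO: 16.47% × 2000 = 329.4 g
Oxide-by-oxide audit applying the batch weights above, versus the basis set out (target by target, the sums agree within answer rounding):
  SiO2: 1205·0.6379 + 31.03·0.3241 = 778.7 g (target 778.8 g)
  B2O3: 488.0·0.5656 = 276.0 g (target 276.0 g)
  MgO: 1205·0.3126 + 221.4·0.9848 = 594.7 g (target 594.8 g)
  ZrO2: 31.03·0.6749 = 20.94 g (target 20.94 g)
  ZnO: 330.1·0.9980 = 329.4 g (target 329.4 g)
Glass-mass sanity pass: batch Σ − ignition loss = 2000 g (targets for the oxides total 2000 g; with the basis standing at 2000 g — rounding explains the deltas).
Total batch = Σ batch = 2276 g; Σ batch·LOI gives LOI loss = 275.7 g; yield, glass over the total, = 87.88%.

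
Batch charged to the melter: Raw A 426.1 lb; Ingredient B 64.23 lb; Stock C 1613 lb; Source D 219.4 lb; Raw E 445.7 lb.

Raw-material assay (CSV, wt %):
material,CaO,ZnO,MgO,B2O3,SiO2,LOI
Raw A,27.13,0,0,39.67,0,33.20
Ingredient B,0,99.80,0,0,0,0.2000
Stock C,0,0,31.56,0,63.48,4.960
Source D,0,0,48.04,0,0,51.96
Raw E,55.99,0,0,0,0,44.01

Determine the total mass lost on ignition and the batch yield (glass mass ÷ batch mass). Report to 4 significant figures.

LOI loss = 531.8 lb; glass = 2237 lb; yield = 80.79%

Full precision is held at all times — rounding to four significant digits governs each mid-chain value as printed — a single rounding yields each reported result. All derived quantities (the five compositions, yield, totals, LOI, net glass mass) are carried at full precision using the weight values for 2237 lb of glass, exactly as shown in problem or answer.
Material-by-material LOI:
  Raw A: 426.1 × 0.3320 = 141.5 lb
  Ingredient B: 64.23 × 0.002000 = 0.1285 lb
  Stock C: 1613 × 0.04960 = 80.00 lb
  Source D: 219.4 × 0.5196 = 114.0 lb
  Raw E: 445.7 × 0.4401 = 196.2 lb
Total LOI = 531.8 lb
Glass = batch − LOI = 2768 − 531.8 = 2237 lb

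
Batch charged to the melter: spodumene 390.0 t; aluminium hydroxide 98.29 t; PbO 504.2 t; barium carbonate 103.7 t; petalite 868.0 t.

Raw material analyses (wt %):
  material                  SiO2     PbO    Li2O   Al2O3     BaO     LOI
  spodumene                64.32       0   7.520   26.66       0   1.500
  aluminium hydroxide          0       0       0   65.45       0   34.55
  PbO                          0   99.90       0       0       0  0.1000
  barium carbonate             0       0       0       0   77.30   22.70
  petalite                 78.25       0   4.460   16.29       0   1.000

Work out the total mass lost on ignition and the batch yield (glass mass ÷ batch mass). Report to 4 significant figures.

Mid-chain values are shown rounded to 4 significant figures in the working; each numeric step keeps full precision all the way through — each reported result is rounded a single time. The derived quantities, including the totals, the yield, the five compositions, LOI, net glass mass, are re-derived from the batch weights on 1892 t of glass in full precision, exactly as shown in question or answer.
Material-by-material LOI:
  spodumene: 390.0 × 0.01500 = 5.850 t
  aluminium hydroxide: 98.29 × 0.3455 = 33.96 t
  PbO: 504.2 × 0.001000 = 0.5042 t
  barium carbonate: 103.7 × 0.2270 = 23.54 t
  petalite: 868.0 × 0.01000 = 8.680 t
Total LOI = 72.53 t
Glass = batch − LOI = 1964 − 72.53 = 1892 t

LOI loss = 72.53 t; glass = 1892 t; yield = 96.31%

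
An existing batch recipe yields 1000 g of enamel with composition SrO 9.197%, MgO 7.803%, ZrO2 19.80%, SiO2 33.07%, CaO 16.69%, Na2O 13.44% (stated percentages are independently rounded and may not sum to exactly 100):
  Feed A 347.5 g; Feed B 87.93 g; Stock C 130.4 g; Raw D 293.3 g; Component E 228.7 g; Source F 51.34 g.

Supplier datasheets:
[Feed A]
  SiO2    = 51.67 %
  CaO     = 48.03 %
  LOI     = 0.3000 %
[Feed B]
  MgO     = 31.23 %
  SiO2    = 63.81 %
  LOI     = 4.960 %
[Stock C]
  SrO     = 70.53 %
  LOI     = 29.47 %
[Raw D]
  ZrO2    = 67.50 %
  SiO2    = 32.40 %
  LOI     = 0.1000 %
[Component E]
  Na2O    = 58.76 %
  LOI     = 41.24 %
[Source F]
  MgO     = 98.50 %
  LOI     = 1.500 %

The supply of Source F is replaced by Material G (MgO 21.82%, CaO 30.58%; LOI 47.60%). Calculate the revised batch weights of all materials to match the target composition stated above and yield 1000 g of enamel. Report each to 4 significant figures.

The working math runs at full float precision end to end; in-progress results are shown (rounded to 4 significant figures) between the steps — a single rounding yields every reported value. All derived quantities are rebuilt from the batch weights at 1000 g of glass in full precision (the yield, net glass mass, totals, ignition loss, six oxide percentages) exactly as shown in question or answer.
Target masses of each oxide per 1000 g enamel:
  SrO: 9.197% × 1000 = 91.97 g
  MgO: 7.803% × 1000 = 78.03 g
  ZrO2: 19.80% × 1000 = 198.0 g
  SiO2: 33.07% × 1000 = 330.7 g
  CaO: 16.69% × 1000 = 166.9 g
  Na2O: 13.44% × 1000 = 134.4 g
Mass-balance tally per oxide applying the batch weights above, at the basis given (sum by sum, the targets are met modulo rounding of the values):
  SrO: 130.4·0.7053 = 91.97 g (target 91.97 g)
  MgO: 156.7·0.3123 + 133.4·0.2182 = 78.05 g (target 78.03 g)
  ZrO2: 293.3·0.6750 = 198.0 g (target 198.0 g)
  SiO2: 262.6·0.5167 + 156.7·0.6381 + 293.3·0.3240 = 330.7 g (target 330.7 g)
  CaO: 262.6·0.4803 + 133.4·0.3058 = 166.9 g (target 166.9 g)
  Na2O: 228.7·0.5876 = 134.4 g (target 134.4 g)
Glass-mass closure: net batch after ignition = 1000 g (per-oxide target masses sum to 1000 g; with the basis standing at 1000 g — gaps are rounding artifacts).
Batch total: Σ batch = 1205 g; the LOI term Σ batch·LOI equals 205.1 g; yield = glass ÷ total batch = 82.98%.

Revised batch per 1000 g enamel:
  Feed A: 262.6 g
  Feed B: 156.7 g
  Stock C: 130.4 g
  Raw D: 293.3 g
  Component E: 228.7 g
  Material G: 133.4 g
Total batch = 1205 g; LOI loss = 205.1 g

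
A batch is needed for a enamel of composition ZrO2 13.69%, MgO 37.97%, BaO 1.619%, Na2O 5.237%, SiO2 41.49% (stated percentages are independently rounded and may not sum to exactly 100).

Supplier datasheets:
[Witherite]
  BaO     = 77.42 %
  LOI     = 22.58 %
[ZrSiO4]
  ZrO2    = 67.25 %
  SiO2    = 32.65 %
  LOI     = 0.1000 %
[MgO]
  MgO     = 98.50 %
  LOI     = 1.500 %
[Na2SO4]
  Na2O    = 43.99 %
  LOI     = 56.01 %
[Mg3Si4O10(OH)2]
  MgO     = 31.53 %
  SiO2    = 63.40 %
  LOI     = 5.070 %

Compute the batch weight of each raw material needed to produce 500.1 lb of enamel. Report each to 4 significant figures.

Batch per 500.1 lb enamel:
  Witherite: 10.46 lb
  ZrSiO4: 101.8 lb
  MgO: 104.8 lb
  Na2SO4: 59.54 lb
  Mg3Si4O10(OH)2: 274.8 lb
Total batch = 551.4 lb; LOI loss = 51.32 lb; yield = 90.69%

The intermediate values are printed (rounded to four significant figures) as written — all arithmetic holds full precision through the solve; exactly one rounding is applied to each reported result; the derived quantities (yield, five oxide percentages, net glass mass, the totals, ignition loss) are rebuilt starting from the weights on 500.1 lb of glass in full precision as they appear in question or answer.
Target masses of each oxide per 500.1 lb enamel:
  ZrO2: 13.69% × 500.1 = 68.46 lb
  MgO: 37.97% × 500.1 = 189.9 lb
  BaO: 1.619% × 500.1 = 8.097 lb
  Na2O: 5.237% × 500.1 = 26.19 lb
  SiO2: 41.49% × 500.1 = 207.5 lb
Balance tally, oxide-wise, given the weights on record, relative to the basis at hand (each sum matches its target mass net of answer rounding effects):
  ZrO2: 101.8·0.6725 = 68.46 lb (target 68.46 lb)
  MgO: 104.8·0.9850 + 274.8·0.3153 = 189.9 lb (target 189.9 lb)
  BaO: 10.46·0.7742 = 8.098 lb (target 8.097 lb)
  Na2O: 59.54·0.4399 = 26.19 lb (target 26.19 lb)
  SiO2: 101.8·0.3265 + 274.8·0.6340 = 207.5 lb (target 207.5 lb)
Glass-mass bookkeeping: net batch after ignition = 500.1 lb (targets for the oxides total 500.1 lb; the stated basis being 500.1 lb — differing by rounding only).
Batch grand total — Σ batch = 551.4 lb; loss to ignition Σ batch·LOI = 51.32 lb; yield = glass ÷ total batch = 90.69%.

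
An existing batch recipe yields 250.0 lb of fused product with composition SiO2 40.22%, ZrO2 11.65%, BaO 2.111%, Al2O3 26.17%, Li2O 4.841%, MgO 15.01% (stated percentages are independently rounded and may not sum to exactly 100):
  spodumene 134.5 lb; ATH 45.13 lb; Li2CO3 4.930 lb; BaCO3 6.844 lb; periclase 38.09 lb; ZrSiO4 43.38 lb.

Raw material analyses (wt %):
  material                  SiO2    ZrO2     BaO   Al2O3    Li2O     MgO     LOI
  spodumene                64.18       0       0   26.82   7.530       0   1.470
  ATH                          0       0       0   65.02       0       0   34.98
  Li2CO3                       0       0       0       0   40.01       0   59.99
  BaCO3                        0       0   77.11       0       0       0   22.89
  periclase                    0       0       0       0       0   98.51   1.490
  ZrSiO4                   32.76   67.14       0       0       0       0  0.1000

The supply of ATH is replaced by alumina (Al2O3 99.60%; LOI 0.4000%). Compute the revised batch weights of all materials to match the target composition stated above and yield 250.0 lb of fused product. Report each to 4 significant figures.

Revised batch per 250.0 lb fused product:
  spodumene: 134.5 lb
  alumina: 29.46 lb
  Li2CO3: 4.930 lb
  BaCO3: 6.844 lb
  periclase: 38.09 lb
  ZrSiO4: 43.38 lb
Total batch = 257.2 lb; LOI loss = 7.230 lb

The intermediate values are printed, rounded to 4 significant figures, in the printout. Every computation maintains exact precision at all times — a single rounding yields every reported number; derived quantities (six oxide percentages, glass mass, LOI, yield, the totals) are computed from the weighed amounts for 250.0 lb of glass at exact precision as set out in either problem or answer.
Target masses of each oxide per 250.0 lb fused product:
  SiO2: 40.22% × 250.0 = 100.6 lb
  ZrO2: 11.65% × 250.0 = 29.12 lb
  BaO: 2.111% × 250.0 = 5.278 lb
  Al2O3: 26.17% × 250.0 = 65.42 lb
  Li2O: 4.841% × 250.0 = 12.10 lb
  MgO: 15.01% × 250.0 = 37.52 lb
Verifying the oxide balance from the weights as reported, versus the basis set out (target by target, the sums agree inside rounding margins):
  SiO2: 134.5·0.6418 + 43.38·0.3276 = 100.5 lb (target 100.6 lb)
  ZrO2: 43.38·0.6714 = 29.13 lb (target 29.12 lb)
  BaO: 6.844·0.7711 = 5.277 lb (target 5.278 lb)
  Al2O3: 134.5·0.2682 + 29.46·0.9960 = 65.42 lb (target 65.42 lb)
  Li2O: 134.5·0.07530 + 4.930·0.4001 = 12.10 lb (target 12.10 lb)
  MgO: 38.09·0.9851 = 37.52 lb (target 37.52 lb)
Mass balance on the glass: batch total minus LOI = 250.0 lb (per-oxide target masses sum to 250.0 lb; stated basis 250.0 lb — deltas are rounding alone).
Adding the batch up: Σ batch = 257.2 lb; ignition loss, Σ(batch × LOI) = 7.230 lb; the yield ratio, glass ÷ batch: 97.19%.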